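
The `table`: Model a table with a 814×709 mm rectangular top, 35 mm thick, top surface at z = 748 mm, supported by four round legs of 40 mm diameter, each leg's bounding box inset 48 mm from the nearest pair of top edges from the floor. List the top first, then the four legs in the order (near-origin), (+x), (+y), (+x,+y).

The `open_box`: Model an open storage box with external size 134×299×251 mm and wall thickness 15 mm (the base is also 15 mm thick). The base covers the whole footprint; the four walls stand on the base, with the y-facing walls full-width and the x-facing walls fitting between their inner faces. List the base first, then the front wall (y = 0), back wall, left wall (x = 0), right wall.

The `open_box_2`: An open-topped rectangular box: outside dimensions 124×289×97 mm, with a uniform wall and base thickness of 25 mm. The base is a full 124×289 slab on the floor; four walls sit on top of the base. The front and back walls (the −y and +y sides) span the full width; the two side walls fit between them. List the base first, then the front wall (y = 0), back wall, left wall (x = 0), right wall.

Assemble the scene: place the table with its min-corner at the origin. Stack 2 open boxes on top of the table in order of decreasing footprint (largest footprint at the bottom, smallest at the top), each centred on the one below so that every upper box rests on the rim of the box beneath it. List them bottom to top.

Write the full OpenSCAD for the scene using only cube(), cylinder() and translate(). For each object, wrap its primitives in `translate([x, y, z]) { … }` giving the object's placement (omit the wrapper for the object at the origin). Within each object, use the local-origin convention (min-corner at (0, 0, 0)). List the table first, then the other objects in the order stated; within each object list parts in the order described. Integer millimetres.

translate([0, 0, 713]) cube([814, 709, 35]);
translate([68, 68, 0]) cylinder(h = 713, r = 20);
translate([746, 68, 0]) cylinder(h = 713, r = 20);
translate([68, 641, 0]) cylinder(h = 713, r = 20);
translate([746, 641, 0]) cylinder(h = 713, r = 20);
translate([340, 205, 748]) {
  cube([134, 299, 15]);
  translate([0, 0, 15]) cube([134, 15, 236]);
  translate([0, 284, 15]) cube([134, 15, 236]);
  translate([0, 15, 15]) cube([15, 269, 236]);
  translate([119, 15, 15]) cube([15, 269, 236]);
}
translate([345, 210, 999]) {
  cube([124, 289, 25]);
  translate([0, 0, 25]) cube([124, 25, 72]);
  translate([0, 264, 25]) cube([124, 25, 72]);
  translate([0, 25, 25]) cube([25, 239, 72]);
  translate([99, 25, 25]) cube([25, 239, 72]);
}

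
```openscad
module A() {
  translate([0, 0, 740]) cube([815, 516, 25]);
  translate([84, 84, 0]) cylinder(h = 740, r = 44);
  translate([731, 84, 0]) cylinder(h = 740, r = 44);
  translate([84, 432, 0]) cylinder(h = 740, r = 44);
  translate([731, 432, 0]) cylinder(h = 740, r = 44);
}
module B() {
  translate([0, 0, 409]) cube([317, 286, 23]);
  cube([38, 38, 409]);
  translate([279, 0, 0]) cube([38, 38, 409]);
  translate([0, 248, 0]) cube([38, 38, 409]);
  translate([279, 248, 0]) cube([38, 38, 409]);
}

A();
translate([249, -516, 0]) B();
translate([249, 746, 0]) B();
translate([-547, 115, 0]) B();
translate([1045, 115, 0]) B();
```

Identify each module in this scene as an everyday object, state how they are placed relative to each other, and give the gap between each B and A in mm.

A is a table. B is a stool. Four stools sit around the table at the −y, +y, −x, +x sides. The gap between each stool and the table is 230 mm.

Each stool's nearest face is 230 mm from the table's bounding box.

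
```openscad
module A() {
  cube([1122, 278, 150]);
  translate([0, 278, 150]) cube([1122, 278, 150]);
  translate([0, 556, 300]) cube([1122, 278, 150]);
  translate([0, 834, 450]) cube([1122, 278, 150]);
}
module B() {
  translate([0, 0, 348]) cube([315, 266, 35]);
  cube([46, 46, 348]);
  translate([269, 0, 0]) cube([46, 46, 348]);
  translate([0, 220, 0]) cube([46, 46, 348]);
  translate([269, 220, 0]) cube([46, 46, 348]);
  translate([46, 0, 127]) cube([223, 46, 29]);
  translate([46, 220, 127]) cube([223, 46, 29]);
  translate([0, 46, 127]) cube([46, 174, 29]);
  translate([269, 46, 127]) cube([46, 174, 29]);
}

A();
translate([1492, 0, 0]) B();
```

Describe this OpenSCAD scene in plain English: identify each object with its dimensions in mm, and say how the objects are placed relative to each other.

A is a run of 4 identical solid stair steps. Each tread is 1122×278 mm and each step block is 150 mm high. Step 1 rests on the floor; step k is offset from step 1 by (k−1)×278 mm in y and (k−1)×150 mm in z.

B is a four-legged stool. The seat is 315×266 mm, 35 mm thick, top at z = 383 mm. It stands on four square legs, each 46×46 mm in cross-section, from z = 0 to the seat underside, each flush with a corner of the seat. Four stretchers, 46 mm wide and 29 mm tall, connect adjacent legs with their undersides at z = 127 mm, each running between the inner faces of the legs it joins and aligned with the legs' outer faces on the other axis.

The stool is on the floor beside the staircase on its +x side.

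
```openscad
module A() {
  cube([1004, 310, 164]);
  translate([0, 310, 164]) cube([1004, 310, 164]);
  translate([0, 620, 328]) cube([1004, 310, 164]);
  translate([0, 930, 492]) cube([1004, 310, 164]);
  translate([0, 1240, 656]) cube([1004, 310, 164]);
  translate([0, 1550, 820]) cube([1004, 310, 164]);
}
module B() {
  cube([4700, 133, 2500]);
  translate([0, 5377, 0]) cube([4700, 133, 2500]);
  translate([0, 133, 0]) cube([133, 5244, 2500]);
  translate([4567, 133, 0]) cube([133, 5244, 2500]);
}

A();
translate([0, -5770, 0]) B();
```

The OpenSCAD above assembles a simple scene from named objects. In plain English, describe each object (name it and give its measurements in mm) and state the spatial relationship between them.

A is a straight staircase of 6 solid steps. Each step is 1004 mm wide (x), 310 mm deep (y, the going) and 164 mm tall (the rise). The first step rests on the floor; each subsequent step sits one going further in +y and one rise higher in +z, directly behind and above the previous step with no overlap.

B is a box-shaped house frame (walls only): outside footprint 4700×5510 mm, wall height 2500 mm, wall thickness 133 mm. The two y-facing walls run the full x-width; the two x-facing walls fit between the inner faces of the y-facing walls.

The house frame is on the floor beside the staircase on its −y side.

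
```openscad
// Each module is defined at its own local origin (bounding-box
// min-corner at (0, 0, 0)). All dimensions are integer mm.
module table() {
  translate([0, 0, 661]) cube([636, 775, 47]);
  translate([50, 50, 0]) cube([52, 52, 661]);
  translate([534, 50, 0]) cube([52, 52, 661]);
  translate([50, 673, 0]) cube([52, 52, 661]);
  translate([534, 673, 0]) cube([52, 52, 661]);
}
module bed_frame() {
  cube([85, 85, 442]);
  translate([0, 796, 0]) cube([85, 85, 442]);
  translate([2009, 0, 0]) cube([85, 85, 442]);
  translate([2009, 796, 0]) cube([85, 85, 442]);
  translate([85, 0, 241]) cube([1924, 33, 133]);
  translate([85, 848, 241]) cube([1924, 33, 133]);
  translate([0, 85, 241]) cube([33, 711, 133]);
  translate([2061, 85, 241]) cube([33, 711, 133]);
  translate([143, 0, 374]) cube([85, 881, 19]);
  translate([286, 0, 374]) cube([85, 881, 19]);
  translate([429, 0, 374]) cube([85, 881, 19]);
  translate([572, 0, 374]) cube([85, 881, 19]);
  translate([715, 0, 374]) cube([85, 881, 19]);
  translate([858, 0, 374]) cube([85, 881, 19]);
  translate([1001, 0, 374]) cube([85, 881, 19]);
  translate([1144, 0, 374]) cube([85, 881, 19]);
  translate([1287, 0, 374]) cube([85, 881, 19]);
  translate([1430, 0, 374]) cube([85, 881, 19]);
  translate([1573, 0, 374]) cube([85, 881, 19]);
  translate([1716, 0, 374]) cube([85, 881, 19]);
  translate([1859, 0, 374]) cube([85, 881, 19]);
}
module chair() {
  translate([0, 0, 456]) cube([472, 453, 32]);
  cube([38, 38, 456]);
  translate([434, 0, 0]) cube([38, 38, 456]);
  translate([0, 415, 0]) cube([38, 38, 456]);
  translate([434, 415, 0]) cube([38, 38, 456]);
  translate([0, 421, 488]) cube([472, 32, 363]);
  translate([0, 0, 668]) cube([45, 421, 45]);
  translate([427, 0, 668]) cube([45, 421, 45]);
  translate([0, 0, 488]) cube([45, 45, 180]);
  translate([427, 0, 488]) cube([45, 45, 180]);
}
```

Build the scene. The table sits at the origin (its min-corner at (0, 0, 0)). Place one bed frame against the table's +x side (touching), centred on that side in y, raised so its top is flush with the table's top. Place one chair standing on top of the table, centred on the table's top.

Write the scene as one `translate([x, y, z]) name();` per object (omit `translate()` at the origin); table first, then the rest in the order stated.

table();
translate([636, -53, 266]) bed_frame();
translate([82, 161, 708]) chair();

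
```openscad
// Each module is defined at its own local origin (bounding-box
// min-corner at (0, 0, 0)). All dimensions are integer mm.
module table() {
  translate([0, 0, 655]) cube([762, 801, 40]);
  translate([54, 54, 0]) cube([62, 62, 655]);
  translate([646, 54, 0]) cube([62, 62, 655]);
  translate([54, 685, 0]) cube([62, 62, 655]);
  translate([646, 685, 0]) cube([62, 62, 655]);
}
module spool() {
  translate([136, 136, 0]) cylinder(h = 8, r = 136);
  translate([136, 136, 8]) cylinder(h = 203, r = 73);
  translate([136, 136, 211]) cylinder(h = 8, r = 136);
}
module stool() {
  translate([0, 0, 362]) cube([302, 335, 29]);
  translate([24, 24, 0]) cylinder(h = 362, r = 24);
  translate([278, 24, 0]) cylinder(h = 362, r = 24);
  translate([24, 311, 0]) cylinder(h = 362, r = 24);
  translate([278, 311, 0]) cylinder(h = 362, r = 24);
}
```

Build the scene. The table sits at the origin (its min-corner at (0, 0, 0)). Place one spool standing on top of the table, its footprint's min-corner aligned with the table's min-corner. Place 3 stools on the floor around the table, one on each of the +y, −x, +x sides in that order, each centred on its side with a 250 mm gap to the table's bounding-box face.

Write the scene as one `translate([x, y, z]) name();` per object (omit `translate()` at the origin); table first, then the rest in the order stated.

table();
translate([0, 0, 695]) spool();
translate([230, 1051, 0]) stool();
translate([-552, 233, 0]) stool();
translate([1012, 233, 0]) stool();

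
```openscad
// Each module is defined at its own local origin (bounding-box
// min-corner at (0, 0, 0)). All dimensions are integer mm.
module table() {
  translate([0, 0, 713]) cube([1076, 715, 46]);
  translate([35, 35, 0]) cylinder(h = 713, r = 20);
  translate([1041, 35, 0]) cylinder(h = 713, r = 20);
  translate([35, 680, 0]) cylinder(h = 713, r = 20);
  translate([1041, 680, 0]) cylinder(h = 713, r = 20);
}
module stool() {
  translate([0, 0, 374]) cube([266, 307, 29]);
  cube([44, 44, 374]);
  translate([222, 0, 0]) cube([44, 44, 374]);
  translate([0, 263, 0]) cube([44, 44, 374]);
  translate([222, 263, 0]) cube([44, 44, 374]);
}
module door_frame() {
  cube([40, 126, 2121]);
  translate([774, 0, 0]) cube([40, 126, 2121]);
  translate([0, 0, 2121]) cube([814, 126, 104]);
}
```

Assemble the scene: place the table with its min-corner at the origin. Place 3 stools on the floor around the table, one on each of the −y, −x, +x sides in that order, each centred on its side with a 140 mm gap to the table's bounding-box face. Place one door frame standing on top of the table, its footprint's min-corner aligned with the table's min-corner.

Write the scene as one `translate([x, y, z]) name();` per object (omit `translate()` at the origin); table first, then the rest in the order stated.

table();
translate([405, -447, 0]) stool();
translate([-406, 204, 0]) stool();
translate([1216, 204, 0]) stool();
translate([0, 0, 759]) door_frame();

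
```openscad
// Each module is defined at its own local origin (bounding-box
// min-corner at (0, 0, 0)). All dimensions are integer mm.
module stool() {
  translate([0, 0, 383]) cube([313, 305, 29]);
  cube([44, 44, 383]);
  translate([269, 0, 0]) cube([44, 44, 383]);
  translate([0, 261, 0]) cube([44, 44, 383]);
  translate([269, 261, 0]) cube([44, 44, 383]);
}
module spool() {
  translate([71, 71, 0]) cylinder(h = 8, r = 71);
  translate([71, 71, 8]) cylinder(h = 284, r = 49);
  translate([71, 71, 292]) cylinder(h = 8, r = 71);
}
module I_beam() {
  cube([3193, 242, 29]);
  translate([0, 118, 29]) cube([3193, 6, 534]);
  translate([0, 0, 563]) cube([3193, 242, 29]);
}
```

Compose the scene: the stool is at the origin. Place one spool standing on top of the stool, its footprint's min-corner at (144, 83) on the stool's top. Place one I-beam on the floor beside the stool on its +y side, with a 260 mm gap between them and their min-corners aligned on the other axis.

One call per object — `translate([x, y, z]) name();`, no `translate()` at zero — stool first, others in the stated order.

stool();
translate([144, 83, 412]) spool();
translate([0, 565, 0]) I_beam();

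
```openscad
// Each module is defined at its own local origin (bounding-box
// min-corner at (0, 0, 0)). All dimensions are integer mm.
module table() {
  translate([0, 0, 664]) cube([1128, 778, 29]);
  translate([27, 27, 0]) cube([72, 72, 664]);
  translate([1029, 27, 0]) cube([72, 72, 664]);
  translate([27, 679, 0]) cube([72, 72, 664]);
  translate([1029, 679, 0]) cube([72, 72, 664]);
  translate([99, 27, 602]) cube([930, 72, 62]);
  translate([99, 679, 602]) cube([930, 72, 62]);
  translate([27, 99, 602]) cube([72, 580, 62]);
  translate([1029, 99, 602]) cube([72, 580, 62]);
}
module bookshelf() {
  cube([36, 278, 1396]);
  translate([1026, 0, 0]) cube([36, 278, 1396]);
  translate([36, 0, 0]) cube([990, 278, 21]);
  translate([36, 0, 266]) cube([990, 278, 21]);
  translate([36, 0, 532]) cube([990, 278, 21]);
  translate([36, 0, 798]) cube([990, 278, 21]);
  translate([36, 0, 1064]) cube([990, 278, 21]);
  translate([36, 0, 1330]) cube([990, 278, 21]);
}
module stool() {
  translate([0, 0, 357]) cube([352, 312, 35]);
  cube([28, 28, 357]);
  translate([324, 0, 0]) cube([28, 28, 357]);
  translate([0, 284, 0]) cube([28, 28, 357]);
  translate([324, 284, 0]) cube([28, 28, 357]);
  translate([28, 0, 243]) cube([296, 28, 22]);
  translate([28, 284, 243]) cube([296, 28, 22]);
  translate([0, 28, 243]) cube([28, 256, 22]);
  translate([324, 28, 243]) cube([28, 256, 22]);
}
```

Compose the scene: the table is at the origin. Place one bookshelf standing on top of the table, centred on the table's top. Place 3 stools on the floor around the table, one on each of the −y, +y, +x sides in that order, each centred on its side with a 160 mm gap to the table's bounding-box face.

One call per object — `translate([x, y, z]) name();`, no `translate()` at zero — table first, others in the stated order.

table();
translate([33, 250, 693]) bookshelf();
translate([388, -472, 0]) stool();
translate([388, 938, 0]) stool();
translate([1288, 233, 0]) stool();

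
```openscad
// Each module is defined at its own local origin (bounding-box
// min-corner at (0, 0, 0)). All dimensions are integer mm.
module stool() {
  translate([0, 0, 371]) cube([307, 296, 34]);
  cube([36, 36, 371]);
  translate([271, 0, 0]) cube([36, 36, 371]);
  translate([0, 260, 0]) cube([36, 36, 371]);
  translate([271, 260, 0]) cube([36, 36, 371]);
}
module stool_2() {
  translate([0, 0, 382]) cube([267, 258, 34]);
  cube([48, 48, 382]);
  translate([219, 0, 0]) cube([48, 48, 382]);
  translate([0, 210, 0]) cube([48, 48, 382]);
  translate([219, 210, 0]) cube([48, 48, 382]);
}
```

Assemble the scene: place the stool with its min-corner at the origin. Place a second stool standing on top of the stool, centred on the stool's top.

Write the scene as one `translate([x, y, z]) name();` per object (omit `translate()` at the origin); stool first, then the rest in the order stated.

stool();
translate([20, 19, 405]) stool_2();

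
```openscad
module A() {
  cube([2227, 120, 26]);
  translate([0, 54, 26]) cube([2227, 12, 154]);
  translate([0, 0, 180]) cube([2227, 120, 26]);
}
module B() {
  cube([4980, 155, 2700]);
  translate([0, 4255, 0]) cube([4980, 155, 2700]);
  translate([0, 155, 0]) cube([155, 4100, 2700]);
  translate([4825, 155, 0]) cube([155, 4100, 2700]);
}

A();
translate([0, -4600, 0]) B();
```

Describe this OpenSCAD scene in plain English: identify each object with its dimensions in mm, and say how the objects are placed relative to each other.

A is an I-beam lying along x, 2227 mm long. Overall section height 206 mm. Two flanges 120 mm wide (y) and 26 mm thick, one on the floor and one at the top; a web 12 mm thick runs between them, centred on the flange width.

B is a box-shaped house frame (walls only): outside footprint 4980×4410 mm, wall height 2700 mm, wall thickness 155 mm. The two y-facing walls run the full x-width; the two x-facing walls fit between the inner faces of the y-facing walls.

The house frame is on the floor beside the I-beam on its −y side.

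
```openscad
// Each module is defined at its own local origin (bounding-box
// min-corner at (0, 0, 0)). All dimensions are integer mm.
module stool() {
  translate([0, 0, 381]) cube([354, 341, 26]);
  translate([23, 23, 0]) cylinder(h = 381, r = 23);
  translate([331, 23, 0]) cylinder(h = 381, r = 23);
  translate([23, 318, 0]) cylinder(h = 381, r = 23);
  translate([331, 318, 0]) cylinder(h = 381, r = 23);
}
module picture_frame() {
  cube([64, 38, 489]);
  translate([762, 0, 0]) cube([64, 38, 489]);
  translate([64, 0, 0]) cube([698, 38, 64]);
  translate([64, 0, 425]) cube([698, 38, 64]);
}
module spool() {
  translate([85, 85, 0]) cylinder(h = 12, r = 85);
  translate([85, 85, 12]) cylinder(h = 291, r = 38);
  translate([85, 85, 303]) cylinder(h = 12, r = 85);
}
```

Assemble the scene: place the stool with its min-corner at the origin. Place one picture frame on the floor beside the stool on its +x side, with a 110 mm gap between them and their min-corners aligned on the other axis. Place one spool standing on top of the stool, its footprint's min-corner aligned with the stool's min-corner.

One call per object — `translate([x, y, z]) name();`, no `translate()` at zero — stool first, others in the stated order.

stool();
translate([464, 0, 0]) picture_frame();
translate([0, 0, 407]) spool();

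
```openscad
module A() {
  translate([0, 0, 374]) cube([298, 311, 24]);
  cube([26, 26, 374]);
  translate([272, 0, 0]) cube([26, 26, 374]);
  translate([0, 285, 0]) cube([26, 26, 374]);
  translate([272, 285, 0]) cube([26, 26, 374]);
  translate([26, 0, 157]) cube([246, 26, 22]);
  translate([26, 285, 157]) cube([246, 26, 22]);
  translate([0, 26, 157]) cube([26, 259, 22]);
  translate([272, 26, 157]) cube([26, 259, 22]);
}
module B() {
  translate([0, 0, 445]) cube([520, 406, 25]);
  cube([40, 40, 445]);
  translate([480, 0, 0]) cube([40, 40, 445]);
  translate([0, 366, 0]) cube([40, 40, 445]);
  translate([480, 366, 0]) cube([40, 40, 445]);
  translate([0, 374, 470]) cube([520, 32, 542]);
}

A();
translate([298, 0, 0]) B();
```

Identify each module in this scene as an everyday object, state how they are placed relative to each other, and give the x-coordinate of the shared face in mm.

A is a stool. B is a chair. The chair is against the stool's +x side, with their −y faces flush. The x-coordinate of the shared face is 298 mm.

The stool's +x face and the chair's −x face are both at x = 298 mm.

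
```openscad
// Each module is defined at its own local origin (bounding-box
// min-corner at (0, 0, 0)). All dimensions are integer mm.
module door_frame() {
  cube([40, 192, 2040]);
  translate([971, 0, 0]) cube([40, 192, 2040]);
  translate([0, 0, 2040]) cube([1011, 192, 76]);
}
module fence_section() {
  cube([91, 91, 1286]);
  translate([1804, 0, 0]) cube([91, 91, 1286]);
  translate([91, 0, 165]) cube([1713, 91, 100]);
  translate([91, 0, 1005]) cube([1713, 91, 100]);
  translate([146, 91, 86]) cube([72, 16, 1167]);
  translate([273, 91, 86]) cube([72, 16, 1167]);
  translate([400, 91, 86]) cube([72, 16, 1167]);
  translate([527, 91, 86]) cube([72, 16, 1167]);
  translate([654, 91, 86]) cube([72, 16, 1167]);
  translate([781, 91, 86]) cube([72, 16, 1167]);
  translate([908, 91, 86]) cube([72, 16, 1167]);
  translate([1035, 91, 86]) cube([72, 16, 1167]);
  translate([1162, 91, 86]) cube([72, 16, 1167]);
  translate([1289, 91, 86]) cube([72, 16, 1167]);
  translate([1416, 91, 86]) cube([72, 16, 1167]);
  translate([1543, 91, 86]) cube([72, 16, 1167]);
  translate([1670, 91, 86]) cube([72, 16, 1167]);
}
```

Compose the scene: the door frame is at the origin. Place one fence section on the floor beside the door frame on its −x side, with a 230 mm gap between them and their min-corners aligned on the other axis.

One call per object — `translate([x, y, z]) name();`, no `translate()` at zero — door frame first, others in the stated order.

door_frame();
translate([-2125, 0, 0]) fence_section();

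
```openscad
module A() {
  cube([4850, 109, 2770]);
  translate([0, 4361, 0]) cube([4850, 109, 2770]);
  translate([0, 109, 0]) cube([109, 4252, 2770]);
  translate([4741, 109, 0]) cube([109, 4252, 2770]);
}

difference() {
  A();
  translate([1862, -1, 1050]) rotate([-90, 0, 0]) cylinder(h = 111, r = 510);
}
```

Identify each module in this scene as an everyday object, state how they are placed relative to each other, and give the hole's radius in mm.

A is a house frame. The house frame has a circular hole through its front wall. The hole's radius is 510 mm.

The subtracted cylinder has r = 510 mm.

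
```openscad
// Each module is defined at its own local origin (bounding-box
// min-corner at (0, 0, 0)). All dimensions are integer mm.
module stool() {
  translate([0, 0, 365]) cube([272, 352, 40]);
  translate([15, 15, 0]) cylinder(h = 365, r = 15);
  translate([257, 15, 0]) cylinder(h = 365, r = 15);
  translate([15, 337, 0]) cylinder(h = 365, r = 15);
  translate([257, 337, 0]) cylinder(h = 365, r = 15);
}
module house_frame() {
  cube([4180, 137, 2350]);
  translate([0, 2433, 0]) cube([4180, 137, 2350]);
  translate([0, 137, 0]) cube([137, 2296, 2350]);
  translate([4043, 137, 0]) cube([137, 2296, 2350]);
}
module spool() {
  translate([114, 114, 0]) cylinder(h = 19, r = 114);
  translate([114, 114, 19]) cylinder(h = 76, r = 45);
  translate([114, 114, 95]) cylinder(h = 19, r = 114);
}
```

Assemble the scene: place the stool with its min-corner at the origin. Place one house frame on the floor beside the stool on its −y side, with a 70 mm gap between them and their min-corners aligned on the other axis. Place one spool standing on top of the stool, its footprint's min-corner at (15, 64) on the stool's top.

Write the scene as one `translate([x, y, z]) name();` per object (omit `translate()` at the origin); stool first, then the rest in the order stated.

stool();
translate([0, -2640, 0]) house_frame();
translate([15, 64, 405]) spool();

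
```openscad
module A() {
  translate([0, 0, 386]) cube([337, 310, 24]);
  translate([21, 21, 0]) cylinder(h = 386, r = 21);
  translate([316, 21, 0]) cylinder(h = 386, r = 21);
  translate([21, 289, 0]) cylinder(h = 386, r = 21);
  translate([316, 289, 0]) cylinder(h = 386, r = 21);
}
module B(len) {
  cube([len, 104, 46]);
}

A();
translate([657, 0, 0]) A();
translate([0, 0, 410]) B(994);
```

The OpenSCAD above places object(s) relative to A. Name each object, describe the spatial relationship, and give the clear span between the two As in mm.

A is a stool. B is a beam. A beam spans the tops of two stools. The clear span between the two stools is 320 mm.

Second stool starts at x = 657; first ends at x = 337; clear span = 657 − 337 = 320 mm.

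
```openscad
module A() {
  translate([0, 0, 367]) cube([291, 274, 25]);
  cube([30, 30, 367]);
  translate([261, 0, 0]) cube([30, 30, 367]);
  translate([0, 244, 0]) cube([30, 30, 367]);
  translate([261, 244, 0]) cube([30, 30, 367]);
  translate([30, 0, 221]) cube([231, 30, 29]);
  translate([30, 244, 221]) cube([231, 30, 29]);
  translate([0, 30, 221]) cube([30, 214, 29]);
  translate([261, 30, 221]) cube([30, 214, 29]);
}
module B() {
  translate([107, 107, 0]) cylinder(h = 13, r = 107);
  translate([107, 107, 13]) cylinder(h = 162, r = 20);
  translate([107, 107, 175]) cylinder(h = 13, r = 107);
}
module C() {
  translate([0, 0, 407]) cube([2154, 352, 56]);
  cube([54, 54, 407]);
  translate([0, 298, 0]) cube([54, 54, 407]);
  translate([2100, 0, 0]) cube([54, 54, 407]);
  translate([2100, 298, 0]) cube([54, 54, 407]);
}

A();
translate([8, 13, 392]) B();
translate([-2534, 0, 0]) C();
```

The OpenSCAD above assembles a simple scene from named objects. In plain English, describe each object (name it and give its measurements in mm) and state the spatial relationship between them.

A is a four-legged stool. The seat is a 291×274×25 mm slab whose top surface is at z = 392 mm; four square legs, each 30×30 mm in cross-section, run from the floor (z = 0) to the underside of the seat, each flush with a corner of the seat. Four stretchers, 30 mm wide and 29 mm tall, connect adjacent legs with their undersides at z = 221 mm, each running between the inner faces of the legs it joins and aligned with the legs' outer faces on the other axis.

B is a spool: two coaxial disc flanges of radius 107 mm and thickness 13 mm, joined by a core cylinder of radius 20 mm and height 162 mm. The lower flange rests on z = 0 and the three cylinders share a vertical axis.

C is a bench: a 2154×352 mm seat slab, 56 mm thick, top at z = 463 mm, on four 54×54 mm square legs flush with the seat corners and standing on z = 0.

The spool is on top of the stool. The bench is on the floor beside the stool on its −x side.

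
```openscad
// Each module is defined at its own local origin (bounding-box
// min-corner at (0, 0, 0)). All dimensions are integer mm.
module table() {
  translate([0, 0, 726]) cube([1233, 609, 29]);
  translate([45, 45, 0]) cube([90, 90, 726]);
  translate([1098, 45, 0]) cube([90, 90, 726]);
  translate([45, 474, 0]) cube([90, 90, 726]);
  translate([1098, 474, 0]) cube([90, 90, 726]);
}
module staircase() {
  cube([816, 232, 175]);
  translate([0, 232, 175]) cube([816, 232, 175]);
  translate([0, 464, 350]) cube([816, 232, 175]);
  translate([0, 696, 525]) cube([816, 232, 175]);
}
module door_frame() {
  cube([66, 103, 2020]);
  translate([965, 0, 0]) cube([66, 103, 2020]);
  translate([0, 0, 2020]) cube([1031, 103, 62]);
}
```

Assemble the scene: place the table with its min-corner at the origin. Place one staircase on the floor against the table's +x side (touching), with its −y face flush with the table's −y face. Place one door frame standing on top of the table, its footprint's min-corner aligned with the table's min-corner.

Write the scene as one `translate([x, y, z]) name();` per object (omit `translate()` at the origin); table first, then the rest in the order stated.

table();
translate([1233, 0, 0]) staircase();
translate([0, 0, 755]) door_frame();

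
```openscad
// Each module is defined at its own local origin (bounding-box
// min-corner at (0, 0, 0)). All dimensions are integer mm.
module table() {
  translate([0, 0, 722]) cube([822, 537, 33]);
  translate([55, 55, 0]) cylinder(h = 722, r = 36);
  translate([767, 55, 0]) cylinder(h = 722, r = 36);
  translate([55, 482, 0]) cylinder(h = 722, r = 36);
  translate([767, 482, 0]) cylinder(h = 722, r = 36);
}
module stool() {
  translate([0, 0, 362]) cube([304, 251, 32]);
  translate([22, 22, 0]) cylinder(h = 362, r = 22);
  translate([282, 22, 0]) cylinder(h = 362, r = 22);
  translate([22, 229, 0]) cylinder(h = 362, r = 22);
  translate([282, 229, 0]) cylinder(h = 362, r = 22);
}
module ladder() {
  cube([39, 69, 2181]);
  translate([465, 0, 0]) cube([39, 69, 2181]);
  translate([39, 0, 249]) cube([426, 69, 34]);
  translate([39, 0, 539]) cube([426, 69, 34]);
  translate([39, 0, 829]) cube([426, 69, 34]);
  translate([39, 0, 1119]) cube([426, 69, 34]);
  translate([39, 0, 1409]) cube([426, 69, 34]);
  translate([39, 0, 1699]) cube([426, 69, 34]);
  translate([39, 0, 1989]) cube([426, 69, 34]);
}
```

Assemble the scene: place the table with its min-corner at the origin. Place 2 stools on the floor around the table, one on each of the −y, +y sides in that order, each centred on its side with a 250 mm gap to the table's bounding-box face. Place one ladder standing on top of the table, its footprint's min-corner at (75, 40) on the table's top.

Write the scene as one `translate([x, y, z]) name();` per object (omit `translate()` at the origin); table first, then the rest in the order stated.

table();
translate([259, -501, 0]) stool();
translate([259, 787, 0]) stool();
translate([75, 40, 755]) ladder();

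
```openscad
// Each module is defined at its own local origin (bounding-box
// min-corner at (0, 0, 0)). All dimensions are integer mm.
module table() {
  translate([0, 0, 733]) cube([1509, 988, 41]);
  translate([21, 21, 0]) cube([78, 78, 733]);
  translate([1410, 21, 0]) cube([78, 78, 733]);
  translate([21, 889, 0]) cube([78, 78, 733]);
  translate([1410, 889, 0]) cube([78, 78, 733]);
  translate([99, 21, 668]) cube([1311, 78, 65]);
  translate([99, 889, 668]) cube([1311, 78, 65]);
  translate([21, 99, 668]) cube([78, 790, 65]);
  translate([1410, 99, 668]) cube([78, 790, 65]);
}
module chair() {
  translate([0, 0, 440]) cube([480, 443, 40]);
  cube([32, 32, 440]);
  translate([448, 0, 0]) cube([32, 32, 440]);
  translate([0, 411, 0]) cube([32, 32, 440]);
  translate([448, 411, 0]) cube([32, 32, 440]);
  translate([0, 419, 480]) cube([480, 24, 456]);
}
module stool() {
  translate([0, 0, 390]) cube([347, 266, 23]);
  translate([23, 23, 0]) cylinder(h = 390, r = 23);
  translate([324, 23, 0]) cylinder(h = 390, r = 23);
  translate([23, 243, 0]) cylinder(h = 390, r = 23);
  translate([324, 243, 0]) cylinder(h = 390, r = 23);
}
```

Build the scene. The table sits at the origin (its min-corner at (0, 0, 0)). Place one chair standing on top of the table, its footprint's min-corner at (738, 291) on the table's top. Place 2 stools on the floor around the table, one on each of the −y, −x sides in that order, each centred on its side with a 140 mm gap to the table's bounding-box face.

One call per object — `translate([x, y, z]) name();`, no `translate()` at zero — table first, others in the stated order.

table();
translate([738, 291, 774]) chair();
translate([581, -406, 0]) stool();
translate([-487, 361, 0]) stool();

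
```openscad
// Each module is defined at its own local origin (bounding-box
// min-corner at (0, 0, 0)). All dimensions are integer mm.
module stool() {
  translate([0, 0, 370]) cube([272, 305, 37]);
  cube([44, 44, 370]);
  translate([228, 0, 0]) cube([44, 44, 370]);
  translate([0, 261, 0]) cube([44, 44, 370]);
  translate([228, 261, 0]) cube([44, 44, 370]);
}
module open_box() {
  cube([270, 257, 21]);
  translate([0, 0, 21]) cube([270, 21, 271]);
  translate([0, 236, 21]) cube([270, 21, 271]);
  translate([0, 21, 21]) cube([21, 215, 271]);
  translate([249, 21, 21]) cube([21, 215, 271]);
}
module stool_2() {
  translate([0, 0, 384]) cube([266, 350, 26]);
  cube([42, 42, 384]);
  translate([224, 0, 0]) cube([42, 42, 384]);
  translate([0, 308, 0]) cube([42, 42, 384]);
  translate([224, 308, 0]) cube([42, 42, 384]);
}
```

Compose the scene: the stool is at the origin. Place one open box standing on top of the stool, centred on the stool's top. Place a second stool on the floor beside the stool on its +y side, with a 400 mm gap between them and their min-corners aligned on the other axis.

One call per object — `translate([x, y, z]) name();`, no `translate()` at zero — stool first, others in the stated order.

stool();
translate([1, 24, 407]) open_box();
translate([0, 705, 0]) stool_2();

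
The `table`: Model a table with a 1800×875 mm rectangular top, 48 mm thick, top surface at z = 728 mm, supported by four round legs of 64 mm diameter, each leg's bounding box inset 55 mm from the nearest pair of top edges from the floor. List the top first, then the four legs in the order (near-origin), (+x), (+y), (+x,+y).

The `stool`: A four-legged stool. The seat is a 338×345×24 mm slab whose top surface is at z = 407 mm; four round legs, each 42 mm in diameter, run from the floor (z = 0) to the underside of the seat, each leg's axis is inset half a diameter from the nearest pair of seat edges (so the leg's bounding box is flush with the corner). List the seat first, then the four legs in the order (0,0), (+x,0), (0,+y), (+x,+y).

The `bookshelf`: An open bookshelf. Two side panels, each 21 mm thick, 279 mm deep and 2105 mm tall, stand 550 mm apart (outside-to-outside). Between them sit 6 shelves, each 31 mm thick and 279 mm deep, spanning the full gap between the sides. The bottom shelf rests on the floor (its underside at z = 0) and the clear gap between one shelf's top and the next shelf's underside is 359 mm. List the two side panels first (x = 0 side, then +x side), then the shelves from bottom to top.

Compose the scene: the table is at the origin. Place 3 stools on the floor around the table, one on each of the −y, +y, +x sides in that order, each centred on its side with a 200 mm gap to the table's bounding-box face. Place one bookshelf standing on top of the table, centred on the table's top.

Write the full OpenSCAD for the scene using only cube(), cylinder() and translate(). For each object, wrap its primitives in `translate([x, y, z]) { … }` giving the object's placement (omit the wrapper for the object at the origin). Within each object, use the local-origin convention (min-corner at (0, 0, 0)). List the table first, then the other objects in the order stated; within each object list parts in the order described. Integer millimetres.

translate([0, 0, 680]) cube([1800, 875, 48]);
translate([87, 87, 0]) cylinder(h = 680, r = 32);
translate([1713, 87, 0]) cylinder(h = 680, r = 32);
translate([87, 788, 0]) cylinder(h = 680, r = 32);
translate([1713, 788, 0]) cylinder(h = 680, r = 32);
translate([731, -545, 0]) {
  translate([0, 0, 383]) cube([338, 345, 24]);
  translate([21, 21, 0]) cylinder(h = 383, r = 21);
  translate([317, 21, 0]) cylinder(h = 383, r = 21);
  translate([21, 324, 0]) cylinder(h = 383, r = 21);
  translate([317, 324, 0]) cylinder(h = 383, r = 21);
}
translate([731, 1075, 0]) {
  translate([0, 0, 383]) cube([338, 345, 24]);
  translate([21, 21, 0]) cylinder(h = 383, r = 21);
  translate([317, 21, 0]) cylinder(h = 383, r = 21);
  translate([21, 324, 0]) cylinder(h = 383, r = 21);
  translate([317, 324, 0]) cylinder(h = 383, r = 21);
}
translate([2000, 265, 0]) {
  translate([0, 0, 383]) cube([338, 345, 24]);
  translate([21, 21, 0]) cylinder(h = 383, r = 21);
  translate([317, 21, 0]) cylinder(h = 383, r = 21);
  translate([21, 324, 0]) cylinder(h = 383, r = 21);
  translate([317, 324, 0]) cylinder(h = 383, r = 21);
}
translate([625, 298, 728]) {
  cube([21, 279, 2105]);
  translate([529, 0, 0]) cube([21, 279, 2105]);
  translate([21, 0, 0]) cube([508, 279, 31]);
  translate([21, 0, 390]) cube([508, 279, 31]);
  translate([21, 0, 780]) cube([508, 279, 31]);
  translate([21, 0, 1170]) cube([508, 279, 31]);
  translate([21, 0, 1560]) cube([508, 279, 31]);
  translate([21, 0, 1950]) cube([508, 279, 31]);
}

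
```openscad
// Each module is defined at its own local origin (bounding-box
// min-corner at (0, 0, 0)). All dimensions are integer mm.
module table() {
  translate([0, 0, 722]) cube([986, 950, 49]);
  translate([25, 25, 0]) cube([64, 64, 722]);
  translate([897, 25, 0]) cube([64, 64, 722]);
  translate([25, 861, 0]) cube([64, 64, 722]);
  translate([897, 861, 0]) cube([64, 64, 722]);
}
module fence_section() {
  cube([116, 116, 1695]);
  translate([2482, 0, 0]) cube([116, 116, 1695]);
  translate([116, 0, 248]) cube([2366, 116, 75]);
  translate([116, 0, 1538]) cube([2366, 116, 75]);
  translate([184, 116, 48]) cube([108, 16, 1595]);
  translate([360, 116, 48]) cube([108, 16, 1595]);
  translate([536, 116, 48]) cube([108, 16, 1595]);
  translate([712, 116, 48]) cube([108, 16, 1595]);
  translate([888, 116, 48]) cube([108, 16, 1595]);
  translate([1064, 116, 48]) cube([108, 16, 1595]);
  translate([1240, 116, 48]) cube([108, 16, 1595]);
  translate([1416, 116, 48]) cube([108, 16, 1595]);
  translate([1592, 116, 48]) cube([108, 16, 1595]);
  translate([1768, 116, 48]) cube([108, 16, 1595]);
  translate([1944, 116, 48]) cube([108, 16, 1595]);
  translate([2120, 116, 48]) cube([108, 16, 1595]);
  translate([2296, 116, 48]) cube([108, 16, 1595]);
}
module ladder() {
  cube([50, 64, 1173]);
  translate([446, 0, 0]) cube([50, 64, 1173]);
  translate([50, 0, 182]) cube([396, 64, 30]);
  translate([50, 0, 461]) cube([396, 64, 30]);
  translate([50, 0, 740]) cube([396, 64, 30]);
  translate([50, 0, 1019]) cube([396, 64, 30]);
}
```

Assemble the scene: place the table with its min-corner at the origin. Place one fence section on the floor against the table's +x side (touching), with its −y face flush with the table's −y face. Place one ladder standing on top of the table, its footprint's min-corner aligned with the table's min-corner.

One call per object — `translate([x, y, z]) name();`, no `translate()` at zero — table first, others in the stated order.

table();
translate([986, 0, 0]) fence_section();
translate([0, 0, 771]) ladder();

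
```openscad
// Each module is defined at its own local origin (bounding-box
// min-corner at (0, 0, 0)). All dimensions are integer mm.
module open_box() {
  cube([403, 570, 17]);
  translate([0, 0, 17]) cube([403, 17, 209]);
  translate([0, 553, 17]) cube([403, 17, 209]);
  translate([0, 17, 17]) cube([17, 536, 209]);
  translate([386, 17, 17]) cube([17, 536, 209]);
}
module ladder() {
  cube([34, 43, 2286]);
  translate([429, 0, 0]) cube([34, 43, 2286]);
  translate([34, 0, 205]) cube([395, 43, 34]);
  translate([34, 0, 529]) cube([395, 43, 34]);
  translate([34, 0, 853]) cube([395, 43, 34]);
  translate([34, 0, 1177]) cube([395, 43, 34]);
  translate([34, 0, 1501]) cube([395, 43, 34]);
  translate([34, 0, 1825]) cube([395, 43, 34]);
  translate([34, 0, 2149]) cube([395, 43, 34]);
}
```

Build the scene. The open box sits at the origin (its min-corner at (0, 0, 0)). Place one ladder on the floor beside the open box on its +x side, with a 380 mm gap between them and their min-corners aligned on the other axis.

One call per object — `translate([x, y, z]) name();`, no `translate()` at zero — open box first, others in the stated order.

open_box();
translate([783, 0, 0]) ladder();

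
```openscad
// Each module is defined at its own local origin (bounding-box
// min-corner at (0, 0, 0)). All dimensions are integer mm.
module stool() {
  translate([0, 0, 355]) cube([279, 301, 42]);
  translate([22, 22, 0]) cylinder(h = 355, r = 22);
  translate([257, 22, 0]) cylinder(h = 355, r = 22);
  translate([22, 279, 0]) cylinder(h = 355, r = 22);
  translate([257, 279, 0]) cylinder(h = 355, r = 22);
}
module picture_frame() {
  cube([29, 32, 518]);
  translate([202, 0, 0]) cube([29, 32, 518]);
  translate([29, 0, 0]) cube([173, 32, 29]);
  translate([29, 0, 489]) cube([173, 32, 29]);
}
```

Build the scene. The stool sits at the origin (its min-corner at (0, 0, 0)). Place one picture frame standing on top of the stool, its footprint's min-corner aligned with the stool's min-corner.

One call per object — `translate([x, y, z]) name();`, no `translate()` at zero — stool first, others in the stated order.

stool();
translate([0, 0, 397]) picture_frame();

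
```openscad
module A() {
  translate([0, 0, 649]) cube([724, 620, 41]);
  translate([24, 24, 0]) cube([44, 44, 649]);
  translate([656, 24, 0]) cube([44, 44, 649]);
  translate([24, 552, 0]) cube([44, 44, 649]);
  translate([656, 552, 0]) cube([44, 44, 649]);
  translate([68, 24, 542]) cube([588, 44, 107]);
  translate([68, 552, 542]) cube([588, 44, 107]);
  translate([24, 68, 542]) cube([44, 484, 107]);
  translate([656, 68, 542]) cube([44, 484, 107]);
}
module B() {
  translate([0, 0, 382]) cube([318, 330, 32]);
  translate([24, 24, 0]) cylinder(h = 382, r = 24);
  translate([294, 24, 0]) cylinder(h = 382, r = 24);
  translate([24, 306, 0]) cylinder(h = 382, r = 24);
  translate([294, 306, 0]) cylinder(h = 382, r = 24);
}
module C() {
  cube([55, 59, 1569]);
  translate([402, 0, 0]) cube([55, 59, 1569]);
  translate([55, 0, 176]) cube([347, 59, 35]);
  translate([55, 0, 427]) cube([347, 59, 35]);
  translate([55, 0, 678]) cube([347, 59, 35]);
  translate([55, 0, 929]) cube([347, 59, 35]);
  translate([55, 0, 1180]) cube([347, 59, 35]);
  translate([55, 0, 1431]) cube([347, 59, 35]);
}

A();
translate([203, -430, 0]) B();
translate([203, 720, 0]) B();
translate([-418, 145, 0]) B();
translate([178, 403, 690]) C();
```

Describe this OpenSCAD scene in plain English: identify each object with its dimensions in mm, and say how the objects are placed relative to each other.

A is a table with a 724×620 mm rectangular top, 41 mm thick, top surface at z = 690 mm, supported by four 44×44 mm square legs, each inset 24 mm from the nearest pair of top edges, running from the floor. Four apron rails, 44 mm thick and 107 mm tall, run between adjacent legs with their top edges flush with the underside of the top and their outer faces flush with the legs' outer faces.

B is a four-legged stool. The seat is a 318×330×32 mm slab whose top surface is at z = 414 mm; four round legs, each 48 mm in diameter, run from the floor (z = 0) to the underside of the seat, each leg's axis is inset half a diameter from the nearest pair of seat edges (so the leg's bounding box is flush with the corner).

C is a wooden ladder with two side rails of 55×59 mm section and 1569 mm height, set 457 mm apart overall. Between them run 6 rectangular rungs (59 mm deep, 35 mm thick), front faces flush with the rails' −y face. The bottom of the first rung is 176 mm above the floor and each subsequent rung is 251 mm higher than the one below.

Three stools sit around the table at the −y, +y, −x sides. The ladder is on top of the table.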